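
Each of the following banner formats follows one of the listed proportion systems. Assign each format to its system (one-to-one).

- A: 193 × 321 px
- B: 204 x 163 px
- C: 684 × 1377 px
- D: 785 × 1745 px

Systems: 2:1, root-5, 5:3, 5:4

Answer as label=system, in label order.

Ratios: A ≈ 1.663; B ≈ 1.252; C ≈ 2.013; D ≈ 2.223.
Targets: 2:1 ≈ 2.000; root-5 ≈ 2.236; 5:3 ≈ 1.667; 5:4 ≈ 1.250.

A=5:3, B=5:4, C=2:1, D=root-5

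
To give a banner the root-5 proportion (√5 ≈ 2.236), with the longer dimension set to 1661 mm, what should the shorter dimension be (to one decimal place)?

root-5 ≈ 2.23607.
Shorter side = 1661 ÷ 2.23607 ≈ 742.821 → 742.8 mm.

742.8 mm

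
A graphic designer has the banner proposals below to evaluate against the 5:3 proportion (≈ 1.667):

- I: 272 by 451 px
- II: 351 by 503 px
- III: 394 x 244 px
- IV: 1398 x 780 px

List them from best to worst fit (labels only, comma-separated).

Ratios: I = 451 / 272 ≈ 1.658; II = 503 / 351 ≈ 1.433; III = 394 / 244 ≈ 1.615; IV = 1398 / 780 ≈ 1.792.
|Δ from 1.667|: I 0.009; II 0.234; III 0.052; IV 0.125.

I, III, IV, II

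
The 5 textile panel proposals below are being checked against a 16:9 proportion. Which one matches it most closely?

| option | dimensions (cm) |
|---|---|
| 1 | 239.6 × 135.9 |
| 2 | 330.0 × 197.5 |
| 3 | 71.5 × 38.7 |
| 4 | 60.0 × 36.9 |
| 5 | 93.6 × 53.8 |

1

Target 16:9 ≈ 1.778.
1: 1.763 (Δ0.015)  2: 1.671 (Δ0.107)  3: 1.848 (Δ0.070)  4: 1.626 (Δ0.152)  5: 1.740 (Δ0.038)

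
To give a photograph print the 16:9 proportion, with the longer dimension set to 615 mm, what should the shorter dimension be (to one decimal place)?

345.9 mm

16:9 ≈ 1.77778.
Shorter side = 615 ÷ 1.77778 ≈ 345.937 → 345.9 mm.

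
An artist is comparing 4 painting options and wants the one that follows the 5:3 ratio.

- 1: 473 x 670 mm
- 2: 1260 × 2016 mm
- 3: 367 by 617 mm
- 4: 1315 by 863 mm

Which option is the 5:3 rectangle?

3

Target 5:3 ≈ 1.667.
1: 1.416 (Δ0.251)  2: 1.600 (Δ0.067)  3: 1.681 (Δ0.014)  4: 1.524 (Δ0.143)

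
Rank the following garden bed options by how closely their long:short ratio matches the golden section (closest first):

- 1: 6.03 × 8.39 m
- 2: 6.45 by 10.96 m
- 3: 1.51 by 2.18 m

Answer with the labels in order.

1: 8.39/6.03 ≈ 1.391 → |1.391 − 1.618| = 0.227
2: 10.96/6.45 ≈ 1.699 → |1.699 − 1.618| = 0.081
3: 2.18/1.51 ≈ 1.444 → |1.444 − 1.618| = 0.174

2, 3, 1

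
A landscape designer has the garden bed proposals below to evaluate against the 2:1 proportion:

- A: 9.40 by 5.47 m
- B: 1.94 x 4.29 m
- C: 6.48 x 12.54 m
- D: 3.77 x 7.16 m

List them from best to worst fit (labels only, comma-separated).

Ratios: A = 9.40 / 5.47 ≈ 1.718; B = 4.29 / 1.94 ≈ 2.211; C = 12.54 / 6.48 ≈ 1.935; D = 7.16 / 3.77 ≈ 1.899.
|Δ from 2.000|: A 0.282; B 0.211; C 0.065; D 0.101.

C, D, B, A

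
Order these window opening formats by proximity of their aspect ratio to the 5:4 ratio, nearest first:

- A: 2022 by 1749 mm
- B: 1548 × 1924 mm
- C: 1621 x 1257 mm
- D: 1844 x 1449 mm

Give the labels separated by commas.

Ratios: A = 2022 / 1749 ≈ 1.156; B = 1924 / 1548 ≈ 1.243; C = 1621 / 1257 ≈ 1.290; D = 1844 / 1449 ≈ 1.273.
|Δ from 1.250|: A 0.094; B 0.007; C 0.040; D 0.023.

B, D, C, A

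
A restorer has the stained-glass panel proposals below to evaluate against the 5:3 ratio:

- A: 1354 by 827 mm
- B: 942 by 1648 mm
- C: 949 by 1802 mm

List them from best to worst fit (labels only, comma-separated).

A, B, C

A: 1354/827 ≈ 1.637 → |1.637 − 1.667| = 0.030
B: 1648/942 ≈ 1.749 → |1.749 − 1.667| = 0.082
C: 1802/949 ≈ 1.899 → |1.899 − 1.667| = 0.232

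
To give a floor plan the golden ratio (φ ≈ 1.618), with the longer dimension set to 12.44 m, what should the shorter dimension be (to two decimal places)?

golden ratio ≈ 1.61803.
Shorter side = 12.44 ÷ 1.61803 ≈ 7.6884 → 7.69 m.

7.69 m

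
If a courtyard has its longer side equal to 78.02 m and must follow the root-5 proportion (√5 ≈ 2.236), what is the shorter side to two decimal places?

root-5 ≈ 2.23607.
Shorter side = 78.02 ÷ 2.23607 ≈ 34.8916 → 34.89 m.

34.89 m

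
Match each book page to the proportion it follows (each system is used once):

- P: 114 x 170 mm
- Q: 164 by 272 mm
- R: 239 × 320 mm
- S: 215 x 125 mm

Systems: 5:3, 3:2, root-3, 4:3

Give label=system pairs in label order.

P=3:2, Q=5:3, R=4:3, S=root-3

Ratios: P ≈ 1.491; Q ≈ 1.659; R ≈ 1.339; S ≈ 1.720.
Targets: 5:3 ≈ 1.667; 3:2 ≈ 1.500; root-3 ≈ 1.732; 4:3 ≈ 1.333.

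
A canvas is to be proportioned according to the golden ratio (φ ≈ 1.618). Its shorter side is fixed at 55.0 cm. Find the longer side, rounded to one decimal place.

golden ratio ≈ 1.61803.
Longer side = 55.0 × 1.61803 ≈ 88.992 → 89.0 cm.

89.0 cm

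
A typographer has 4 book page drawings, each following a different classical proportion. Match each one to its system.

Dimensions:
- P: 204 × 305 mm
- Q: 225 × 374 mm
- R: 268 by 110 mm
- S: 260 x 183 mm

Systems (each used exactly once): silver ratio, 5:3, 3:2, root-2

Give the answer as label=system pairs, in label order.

P=3:2, Q=5:3, R=silver ratio, S=root-2

Ratios: P ≈ 1.495; Q ≈ 1.662; R ≈ 2.436; S ≈ 1.421.
Targets: silver ratio ≈ 2.414; 5:3 ≈ 1.667; 3:2 ≈ 1.500; root-2 ≈ 1.414.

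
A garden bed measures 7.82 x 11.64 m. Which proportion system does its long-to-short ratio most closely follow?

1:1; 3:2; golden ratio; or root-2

11.64/7.82 ≈ 1.488. Nearest candidates are 3:2 (1.500, off by 0.012) and root-2 (1.414, off by 0.074).

3:2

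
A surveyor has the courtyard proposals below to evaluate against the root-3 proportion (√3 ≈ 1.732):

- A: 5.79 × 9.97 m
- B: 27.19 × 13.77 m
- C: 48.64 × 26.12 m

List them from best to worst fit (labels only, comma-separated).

Ratios: A = 9.97 / 5.79 ≈ 1.722; B = 27.19 / 13.77 ≈ 1.975; C = 48.64 / 26.12 ≈ 1.862.
|Δ from 1.732|: A 0.010; B 0.243; C 0.130.

A, C, B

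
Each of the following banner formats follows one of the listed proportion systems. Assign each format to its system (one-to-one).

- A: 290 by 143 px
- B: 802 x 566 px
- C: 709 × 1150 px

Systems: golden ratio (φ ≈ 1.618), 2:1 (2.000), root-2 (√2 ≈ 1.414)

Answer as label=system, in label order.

A=2:1, B=root-2, C=golden ratio

A = 290/143 ≈ 2.028 → 2:1 (2.000)
B = 802/566 ≈ 1.417 → root-2 (1.414)
C = 1150/709 ≈ 1.622 → golden ratio (1.618)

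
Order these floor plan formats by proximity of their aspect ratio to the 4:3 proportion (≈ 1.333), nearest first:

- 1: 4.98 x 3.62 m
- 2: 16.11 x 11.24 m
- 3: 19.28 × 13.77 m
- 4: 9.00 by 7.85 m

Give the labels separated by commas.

1, 3, 2, 4

1: 4.98/3.62 ≈ 1.376 → |1.376 − 1.333| = 0.043
2: 16.11/11.24 ≈ 1.433 → |1.433 − 1.333| = 0.100
3: 19.28/13.77 ≈ 1.400 → |1.400 − 1.333| = 0.067
4: 9.00/7.85 ≈ 1.146 → |1.146 − 1.333| = 0.187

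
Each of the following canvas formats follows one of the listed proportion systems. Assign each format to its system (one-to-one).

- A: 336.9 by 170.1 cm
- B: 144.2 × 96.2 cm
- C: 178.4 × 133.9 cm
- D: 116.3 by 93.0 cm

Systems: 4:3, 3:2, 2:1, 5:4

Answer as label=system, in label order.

A=2:1, B=3:2, C=4:3, D=5:4

A = 336.9/170.1 ≈ 1.981 → 2:1 (2.000)
B = 144.2/96.2 ≈ 1.499 → 3:2 (1.500)
C = 178.4/133.9 ≈ 1.332 → 4:3 (1.333)
D = 116.3/93.0 ≈ 1.251 → 5:4 (1.250)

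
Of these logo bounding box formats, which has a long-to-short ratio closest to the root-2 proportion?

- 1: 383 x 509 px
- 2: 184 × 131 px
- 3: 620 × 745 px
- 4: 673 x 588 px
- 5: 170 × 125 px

2

Ratios (long/short): 1 ≈ 1.329; 2 ≈ 1.405; 3 ≈ 1.202; 4 ≈ 1.145; 5 ≈ 1.360.
root-2 ≈ 1.414; option 2 is nearest (Δ 0.009).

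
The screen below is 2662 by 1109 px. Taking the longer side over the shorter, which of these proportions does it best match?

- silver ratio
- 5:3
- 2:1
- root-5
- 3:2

Ratio = 2662 / 1109 ≈ 2.400.
Distances: silver ratio 2.414 (Δ 0.014); 5:3 1.667 (Δ 0.733); 2:1 2.000 (Δ 0.400); root-5 2.236 (Δ 0.164); 3:2 1.500 (Δ 0.900).

silver ratio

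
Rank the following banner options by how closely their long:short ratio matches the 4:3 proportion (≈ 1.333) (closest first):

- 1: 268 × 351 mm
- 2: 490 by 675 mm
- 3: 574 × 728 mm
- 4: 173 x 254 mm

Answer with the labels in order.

1, 2, 3, 4

Ratios: 1 = 351 / 268 ≈ 1.310; 2 = 675 / 490 ≈ 1.378; 3 = 728 / 574 ≈ 1.268; 4 = 254 / 173 ≈ 1.468.
|Δ from 1.333|: 1 0.023; 2 0.045; 3 0.065; 4 0.135.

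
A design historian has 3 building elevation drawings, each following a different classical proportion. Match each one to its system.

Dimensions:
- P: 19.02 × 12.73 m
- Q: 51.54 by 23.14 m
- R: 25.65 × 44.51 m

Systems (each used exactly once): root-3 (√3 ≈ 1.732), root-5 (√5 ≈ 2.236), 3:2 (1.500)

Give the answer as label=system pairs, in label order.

P=3:2, Q=root-5, R=root-3

P = 19.02/12.73 ≈ 1.494 → 3:2 (1.500)
Q = 51.54/23.14 ≈ 2.227 → root-5 (2.236)
R = 44.51/25.65 ≈ 1.735 → root-3 (1.732)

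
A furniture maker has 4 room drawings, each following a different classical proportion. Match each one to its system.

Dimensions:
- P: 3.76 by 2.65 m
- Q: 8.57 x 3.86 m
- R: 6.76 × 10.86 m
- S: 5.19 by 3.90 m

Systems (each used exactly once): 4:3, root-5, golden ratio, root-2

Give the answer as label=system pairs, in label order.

P=root-2, Q=root-5, R=golden ratio, S=4:3

Ratios: P ≈ 1.419; Q ≈ 2.220; R ≈ 1.607; S ≈ 1.331.
Targets: 4:3 ≈ 1.333; root-5 ≈ 2.236; golden ratio ≈ 1.618; root-2 ≈ 1.414.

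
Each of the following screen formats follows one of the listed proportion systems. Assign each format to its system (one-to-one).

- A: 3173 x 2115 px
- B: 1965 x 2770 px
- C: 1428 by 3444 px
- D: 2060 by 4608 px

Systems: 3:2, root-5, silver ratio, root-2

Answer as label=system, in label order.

A = 3173/2115 ≈ 1.500 → 3:2 (1.500)
B = 2770/1965 ≈ 1.410 → root-2 (1.414)
C = 3444/1428 ≈ 2.412 → silver ratio (2.414)
D = 4608/2060 ≈ 2.237 → root-5 (2.236)

A=3:2, B=root-2, C=silver ratio, D=root-5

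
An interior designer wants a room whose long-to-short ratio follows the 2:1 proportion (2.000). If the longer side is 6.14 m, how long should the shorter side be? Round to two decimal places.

2:1 = 2.00000.
Shorter side = 6.14 ÷ 2.00000 ≈ 3.0700 → 3.07 m.

3.07 m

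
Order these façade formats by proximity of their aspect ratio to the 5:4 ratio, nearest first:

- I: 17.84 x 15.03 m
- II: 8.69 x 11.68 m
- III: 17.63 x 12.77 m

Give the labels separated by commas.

I: 17.84/15.03 ≈ 1.187 → |1.187 − 1.250| = 0.063
II: 11.68/8.69 ≈ 1.344 → |1.344 − 1.250| = 0.094
III: 17.63/12.77 ≈ 1.381 → |1.381 − 1.250| = 0.131

I, II, III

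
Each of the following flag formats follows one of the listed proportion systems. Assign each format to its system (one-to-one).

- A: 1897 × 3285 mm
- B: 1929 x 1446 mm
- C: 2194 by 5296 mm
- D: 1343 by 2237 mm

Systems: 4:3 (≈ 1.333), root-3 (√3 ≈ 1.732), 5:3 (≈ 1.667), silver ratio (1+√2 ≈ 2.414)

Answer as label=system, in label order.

Ratios: A ≈ 1.732; B ≈ 1.334; C ≈ 2.414; D ≈ 1.666.
Targets: 4:3 ≈ 1.333; root-3 ≈ 1.732; 5:3 ≈ 1.667; silver ratio ≈ 2.414.

A=root-3, B=4:3, C=silver ratio, D=5:3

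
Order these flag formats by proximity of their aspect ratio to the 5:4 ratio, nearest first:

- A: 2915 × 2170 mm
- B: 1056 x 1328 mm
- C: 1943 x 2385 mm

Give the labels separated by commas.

B, C, A

A: 2915/2170 ≈ 1.343 → |1.343 − 1.250| = 0.093
B: 1328/1056 ≈ 1.258 → |1.258 − 1.250| = 0.008
C: 2385/1943 ≈ 1.227 → |1.227 − 1.250| = 0.023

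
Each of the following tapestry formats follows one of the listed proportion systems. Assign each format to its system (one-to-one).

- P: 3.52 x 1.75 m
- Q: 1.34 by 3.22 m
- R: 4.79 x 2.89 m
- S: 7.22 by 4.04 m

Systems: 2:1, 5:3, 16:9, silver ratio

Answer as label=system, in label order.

P=2:1, Q=silver ratio, R=5:3, S=16:9

P = 3.52/1.75 ≈ 2.011 → 2:1 (2.000)
Q = 3.22/1.34 ≈ 2.403 → silver ratio (2.414)
R = 4.79/2.89 ≈ 1.657 → 5:3 (1.667)
S = 7.22/4.04 ≈ 1.787 → 16:9 (1.778)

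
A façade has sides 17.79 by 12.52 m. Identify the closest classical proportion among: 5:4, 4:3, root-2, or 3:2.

Ratio = 17.79 / 12.52 ≈ 1.421.
Distances: 5:4 1.250 (Δ 0.171); 4:3 1.333 (Δ 0.088); root-2 1.414 (Δ 0.007); 3:2 1.500 (Δ 0.079).

root-2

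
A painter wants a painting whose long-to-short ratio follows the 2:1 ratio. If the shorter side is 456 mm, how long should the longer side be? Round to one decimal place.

2:1 = 2.00000.
Longer side = 456 × 2.00000 ≈ 912.000 → 912.0 mm.

912.0 mm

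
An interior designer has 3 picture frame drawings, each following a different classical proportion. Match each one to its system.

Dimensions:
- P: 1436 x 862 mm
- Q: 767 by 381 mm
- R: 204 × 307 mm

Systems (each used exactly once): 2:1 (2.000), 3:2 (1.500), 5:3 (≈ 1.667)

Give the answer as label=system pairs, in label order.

P=5:3, Q=2:1, R=3:2

P = 1436/862 ≈ 1.666 → 5:3 (1.667)
Q = 767/381 ≈ 2.013 → 2:1 (2.000)
R = 307/204 ≈ 1.505 → 3:2 (1.500)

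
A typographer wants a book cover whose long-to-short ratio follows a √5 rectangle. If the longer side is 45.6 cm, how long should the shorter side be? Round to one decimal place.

root-5 ≈ 2.23607.
Shorter side = 45.6 ÷ 2.23607 ≈ 20.393 → 20.4 cm.

20.4 cm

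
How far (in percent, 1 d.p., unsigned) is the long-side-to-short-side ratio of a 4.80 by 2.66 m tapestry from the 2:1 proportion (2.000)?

9.8%

Ratio = 4.80 / 2.66 ≈ 1.8045.
Ideal 2:1 = 2.0000. |1.8045 − 2.0000| / 2.0000 ≈ 9.78% → 9.8%.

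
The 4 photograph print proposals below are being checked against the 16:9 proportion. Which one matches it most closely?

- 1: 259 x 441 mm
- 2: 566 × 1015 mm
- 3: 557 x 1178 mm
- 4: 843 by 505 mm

2

Ratios (long/short): 1 ≈ 1.703; 2 ≈ 1.793; 3 ≈ 2.115; 4 ≈ 1.669.
16:9 ≈ 1.778; option 2 is nearest (Δ 0.015).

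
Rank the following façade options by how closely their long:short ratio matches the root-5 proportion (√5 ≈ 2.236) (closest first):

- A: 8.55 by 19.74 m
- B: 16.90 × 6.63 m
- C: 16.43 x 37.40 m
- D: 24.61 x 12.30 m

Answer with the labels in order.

C, A, D, B

Ratios: A = 19.74 / 8.55 ≈ 2.309; B = 16.90 / 6.63 ≈ 2.549; C = 37.40 / 16.43 ≈ 2.276; D = 24.61 / 12.30 ≈ 2.001.
|Δ from 2.236|: A 0.073; B 0.313; C 0.040; D 0.235.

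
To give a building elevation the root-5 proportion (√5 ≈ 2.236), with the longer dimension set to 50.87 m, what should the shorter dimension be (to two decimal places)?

22.75 m

root-5 ≈ 2.23607.
Shorter side = 50.87 ÷ 2.23607 ≈ 22.7497 → 22.75 m.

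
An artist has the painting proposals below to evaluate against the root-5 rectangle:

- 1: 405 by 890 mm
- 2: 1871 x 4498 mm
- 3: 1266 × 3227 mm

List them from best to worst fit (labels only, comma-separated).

1, 2, 3

1: 890/405 ≈ 2.198 → |2.198 − 2.236| = 0.038
2: 4498/1871 ≈ 2.404 → |2.404 − 2.236| = 0.168
3: 3227/1266 ≈ 2.549 → |2.549 − 2.236| = 0.313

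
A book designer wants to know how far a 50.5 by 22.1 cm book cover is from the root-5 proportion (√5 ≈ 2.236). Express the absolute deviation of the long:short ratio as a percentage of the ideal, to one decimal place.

2.2%

Ratio = 50.5 / 22.1 ≈ 2.2851.
Ideal root-5 ≈ 2.2361. |2.2851 − 2.2361| / 2.2361 ≈ 2.19% → 2.2%.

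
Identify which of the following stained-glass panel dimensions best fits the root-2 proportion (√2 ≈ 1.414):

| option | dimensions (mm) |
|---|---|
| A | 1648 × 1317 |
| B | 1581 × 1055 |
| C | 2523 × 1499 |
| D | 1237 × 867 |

Ratios (long/short): A ≈ 1.251; B ≈ 1.499; C ≈ 1.683; D ≈ 1.427.
root-2 ≈ 1.414; option D is nearest (Δ 0.013).

D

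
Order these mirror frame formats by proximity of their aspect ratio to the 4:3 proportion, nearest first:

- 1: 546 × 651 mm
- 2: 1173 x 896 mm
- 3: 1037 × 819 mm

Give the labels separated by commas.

2, 3, 1

Ratios: 1 = 651 / 546 ≈ 1.192; 2 = 1173 / 896 ≈ 1.309; 3 = 1037 / 819 ≈ 1.266.
|Δ from 1.333|: 1 0.141; 2 0.024; 3 0.067.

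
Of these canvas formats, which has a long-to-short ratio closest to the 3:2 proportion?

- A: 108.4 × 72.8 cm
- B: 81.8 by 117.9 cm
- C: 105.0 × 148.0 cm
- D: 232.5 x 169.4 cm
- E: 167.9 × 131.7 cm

Target 3:2 ≈ 1.500.
A: 1.489 (Δ0.011)  B: 1.441 (Δ0.059)  C: 1.410 (Δ0.090)  D: 1.372 (Δ0.128)  E: 1.275 (Δ0.225)

A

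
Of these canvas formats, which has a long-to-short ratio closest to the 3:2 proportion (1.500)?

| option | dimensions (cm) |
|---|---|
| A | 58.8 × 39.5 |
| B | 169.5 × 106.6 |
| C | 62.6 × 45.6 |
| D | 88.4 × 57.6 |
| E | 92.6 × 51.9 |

Ratios (long/short): A ≈ 1.489; B ≈ 1.590; C ≈ 1.373; D ≈ 1.535; E ≈ 1.784.
3:2 ≈ 1.500; option A is nearest (Δ 0.011).

A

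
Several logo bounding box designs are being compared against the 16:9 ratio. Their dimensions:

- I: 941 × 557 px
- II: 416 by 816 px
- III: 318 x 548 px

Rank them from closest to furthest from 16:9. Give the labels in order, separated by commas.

Ratios: I = 941 / 557 ≈ 1.689; II = 816 / 416 ≈ 1.962; III = 548 / 318 ≈ 1.723.
|Δ from 1.778|: I 0.089; II 0.184; III 0.055.

III, I, II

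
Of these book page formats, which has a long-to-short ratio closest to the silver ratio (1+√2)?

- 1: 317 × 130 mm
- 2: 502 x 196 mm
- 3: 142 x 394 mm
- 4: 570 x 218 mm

Target silver ratio ≈ 2.414.
1: 2.438 (Δ0.024)  2: 2.561 (Δ0.147)  3: 2.775 (Δ0.361)  4: 2.615 (Δ0.201)

1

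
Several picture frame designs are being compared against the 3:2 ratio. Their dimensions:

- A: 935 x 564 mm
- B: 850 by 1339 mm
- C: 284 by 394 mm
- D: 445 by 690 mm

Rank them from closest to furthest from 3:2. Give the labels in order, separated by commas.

Ratios: A = 935 / 564 ≈ 1.658; B = 1339 / 850 ≈ 1.575; C = 394 / 284 ≈ 1.387; D = 690 / 445 ≈ 1.551.
|Δ from 1.500|: A 0.158; B 0.075; C 0.113; D 0.051.

D, B, C, A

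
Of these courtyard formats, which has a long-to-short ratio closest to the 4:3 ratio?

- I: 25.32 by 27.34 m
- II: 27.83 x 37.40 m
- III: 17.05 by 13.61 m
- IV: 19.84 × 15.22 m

II

Ratios (long/short): I ≈ 1.080; II ≈ 1.344; III ≈ 1.253; IV ≈ 1.304.
4:3 ≈ 1.333; option II is nearest (Δ 0.011).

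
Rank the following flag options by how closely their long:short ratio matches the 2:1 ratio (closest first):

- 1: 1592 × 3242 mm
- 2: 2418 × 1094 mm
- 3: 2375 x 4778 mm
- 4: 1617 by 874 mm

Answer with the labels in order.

Ratios: 1 = 3242 / 1592 ≈ 2.036; 2 = 2418 / 1094 ≈ 2.210; 3 = 4778 / 2375 ≈ 2.012; 4 = 1617 / 874 ≈ 1.850.
|Δ from 2.000|: 1 0.036; 2 0.210; 3 0.012; 4 0.150.

3, 1, 4, 2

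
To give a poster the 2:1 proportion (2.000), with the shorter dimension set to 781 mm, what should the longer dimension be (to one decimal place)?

1562.0 mm

2:1 = 2.00000.
Longer side = 781 × 2.00000 ≈ 1562.000 → 1562.0 mm.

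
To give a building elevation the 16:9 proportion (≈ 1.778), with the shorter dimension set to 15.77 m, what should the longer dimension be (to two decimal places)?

16:9 ≈ 1.77778.
Longer side = 15.77 × 1.77778 ≈ 28.0356 → 28.04 m.

28.04 m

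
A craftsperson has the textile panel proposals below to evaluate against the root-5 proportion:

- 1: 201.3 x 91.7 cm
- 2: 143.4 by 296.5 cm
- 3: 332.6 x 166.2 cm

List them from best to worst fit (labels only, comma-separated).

Ratios: 1 = 201.3 / 91.7 ≈ 2.195; 2 = 296.5 / 143.4 ≈ 2.068; 3 = 332.6 / 166.2 ≈ 2.001.
|Δ from 2.236|: 1 0.041; 2 0.168; 3 0.235.

1, 2, 3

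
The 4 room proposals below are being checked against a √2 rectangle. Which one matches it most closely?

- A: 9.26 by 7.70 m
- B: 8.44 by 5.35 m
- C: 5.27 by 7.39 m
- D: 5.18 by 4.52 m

Ratios (long/short): A ≈ 1.203; B ≈ 1.578; C ≈ 1.402; D ≈ 1.146.
root-2 ≈ 1.414; option C is nearest (Δ 0.012).

C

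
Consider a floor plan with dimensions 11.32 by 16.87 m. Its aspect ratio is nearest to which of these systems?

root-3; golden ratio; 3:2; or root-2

3:2

Ratio = 16.87 / 11.32 ≈ 1.490.
Distances: root-3 1.732 (Δ 0.242); golden ratio 1.618 (Δ 0.128); 3:2 1.500 (Δ 0.010); root-2 1.414 (Δ 0.076).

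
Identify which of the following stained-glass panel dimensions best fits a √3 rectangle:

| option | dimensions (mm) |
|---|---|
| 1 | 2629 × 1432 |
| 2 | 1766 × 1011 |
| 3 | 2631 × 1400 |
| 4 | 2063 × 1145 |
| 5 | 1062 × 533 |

Target root-3 ≈ 1.732.
1: 1.836 (Δ0.104)  2: 1.747 (Δ0.015)  3: 1.879 (Δ0.147)  4: 1.802 (Δ0.070)  5: 1.992 (Δ0.260)

2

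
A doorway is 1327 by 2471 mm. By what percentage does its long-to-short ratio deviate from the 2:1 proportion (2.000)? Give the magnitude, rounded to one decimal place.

Ratio = 2471 / 1327 ≈ 1.8621.
Ideal 2:1 = 2.0000. |1.8621 − 2.0000| / 2.0000 ≈ 6.89% → 6.9%.

6.9%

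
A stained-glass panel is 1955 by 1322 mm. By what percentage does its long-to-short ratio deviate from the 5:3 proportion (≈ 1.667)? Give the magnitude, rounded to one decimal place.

11.3%

Ratio = 1955 / 1322 ≈ 1.4788.
Ideal 5:3 ≈ 1.6667. |1.4788 − 1.6667| / 1.6667 ≈ 11.27% → 11.3%.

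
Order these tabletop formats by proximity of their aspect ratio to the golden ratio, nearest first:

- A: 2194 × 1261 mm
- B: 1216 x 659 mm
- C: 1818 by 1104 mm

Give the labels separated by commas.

C, A, B

Ratios: A = 2194 / 1261 ≈ 1.740; B = 1216 / 659 ≈ 1.845; C = 1818 / 1104 ≈ 1.647.
|Δ from 1.618|: A 0.122; B 0.227; C 0.029.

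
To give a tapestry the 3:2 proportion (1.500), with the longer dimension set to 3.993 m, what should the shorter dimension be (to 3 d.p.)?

2.662 m

3:2 = 1.50000.
Shorter side = 3.993 ÷ 1.50000 ≈ 2.66200 → 2.662 m.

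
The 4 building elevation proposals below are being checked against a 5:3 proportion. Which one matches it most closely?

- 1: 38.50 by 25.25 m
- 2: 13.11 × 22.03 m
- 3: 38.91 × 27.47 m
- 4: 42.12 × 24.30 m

2

Target 5:3 ≈ 1.667.
1: 1.525 (Δ0.142)  2: 1.680 (Δ0.013)  3: 1.416 (Δ0.251)  4: 1.733 (Δ0.066)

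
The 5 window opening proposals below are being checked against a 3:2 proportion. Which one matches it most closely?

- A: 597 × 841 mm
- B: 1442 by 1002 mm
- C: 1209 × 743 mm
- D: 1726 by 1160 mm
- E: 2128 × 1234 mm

Target 3:2 ≈ 1.500.
A: 1.409 (Δ0.091)  B: 1.439 (Δ0.061)  C: 1.627 (Δ0.127)  D: 1.488 (Δ0.012)  E: 1.724 (Δ0.224)

D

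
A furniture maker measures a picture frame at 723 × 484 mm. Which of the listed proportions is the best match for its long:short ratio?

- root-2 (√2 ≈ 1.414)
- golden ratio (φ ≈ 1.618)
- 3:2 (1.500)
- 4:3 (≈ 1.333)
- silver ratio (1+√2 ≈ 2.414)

3:2

723/484 ≈ 1.494. Nearest candidates are 3:2 (1.500, off by 0.006) and root-2 (1.414, off by 0.080).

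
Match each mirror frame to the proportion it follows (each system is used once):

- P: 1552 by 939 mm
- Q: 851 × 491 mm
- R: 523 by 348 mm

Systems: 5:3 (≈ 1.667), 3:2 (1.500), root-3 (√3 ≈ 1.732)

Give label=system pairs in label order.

P=5:3, Q=root-3, R=3:2

P = 1552/939 ≈ 1.653 → 5:3 (1.667)
Q = 851/491 ≈ 1.733 → root-3 (1.732)
R = 523/348 ≈ 1.503 → 3:2 (1.500)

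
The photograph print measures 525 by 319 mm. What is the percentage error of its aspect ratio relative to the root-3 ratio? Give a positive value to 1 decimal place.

Ratio = 525 / 319 ≈ 1.6458.
Ideal root-3 ≈ 1.7321. |1.6458 − 1.7321| / 1.7321 ≈ 4.98% → 5.0%.

5.0%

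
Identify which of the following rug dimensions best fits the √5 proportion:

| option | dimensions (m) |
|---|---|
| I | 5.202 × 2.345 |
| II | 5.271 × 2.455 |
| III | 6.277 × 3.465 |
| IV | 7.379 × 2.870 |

I

Ratios (long/short): I ≈ 2.218; II ≈ 2.147; III ≈ 1.812; IV ≈ 2.571.
root-5 ≈ 2.236; option I is nearest (Δ 0.018).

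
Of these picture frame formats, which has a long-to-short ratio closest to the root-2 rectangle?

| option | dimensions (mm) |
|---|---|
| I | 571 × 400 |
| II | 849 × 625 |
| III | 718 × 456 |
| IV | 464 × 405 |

Ratios (long/short): I ≈ 1.427; II ≈ 1.358; III ≈ 1.575; IV ≈ 1.146.
root-2 ≈ 1.414; option I is nearest (Δ 0.013).

I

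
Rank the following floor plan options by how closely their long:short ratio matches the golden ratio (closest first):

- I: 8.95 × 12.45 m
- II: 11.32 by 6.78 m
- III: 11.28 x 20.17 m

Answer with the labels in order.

II, III, I

I: 12.45/8.95 ≈ 1.391 → |1.391 − 1.618| = 0.227
II: 11.32/6.78 ≈ 1.670 → |1.670 − 1.618| = 0.052
III: 20.17/11.28 ≈ 1.788 → |1.788 − 1.618| = 0.170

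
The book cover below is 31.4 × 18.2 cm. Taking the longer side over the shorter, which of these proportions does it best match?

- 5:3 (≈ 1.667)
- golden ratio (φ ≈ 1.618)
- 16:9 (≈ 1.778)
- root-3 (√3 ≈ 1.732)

root-3

31.4/18.2 ≈ 1.725. Nearest candidates are root-3 (1.732, off by 0.007) and 16:9 (1.778, off by 0.053).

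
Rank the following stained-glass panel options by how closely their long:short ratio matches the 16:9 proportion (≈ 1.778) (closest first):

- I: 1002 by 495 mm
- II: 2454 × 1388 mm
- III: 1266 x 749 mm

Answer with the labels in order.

II, III, I

Ratios: I = 1002 / 495 ≈ 2.024; II = 2454 / 1388 ≈ 1.768; III = 1266 / 749 ≈ 1.690.
|Δ from 1.778|: I 0.246; II 0.010; III 0.088.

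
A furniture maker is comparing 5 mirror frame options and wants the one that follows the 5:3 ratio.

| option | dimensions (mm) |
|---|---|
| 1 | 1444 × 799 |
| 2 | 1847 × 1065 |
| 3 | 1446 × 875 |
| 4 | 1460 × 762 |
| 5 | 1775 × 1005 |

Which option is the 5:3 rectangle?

Target 5:3 ≈ 1.667.
1: 1.807 (Δ0.140)  2: 1.734 (Δ0.067)  3: 1.653 (Δ0.014)  4: 1.916 (Δ0.249)  5: 1.766 (Δ0.099)

3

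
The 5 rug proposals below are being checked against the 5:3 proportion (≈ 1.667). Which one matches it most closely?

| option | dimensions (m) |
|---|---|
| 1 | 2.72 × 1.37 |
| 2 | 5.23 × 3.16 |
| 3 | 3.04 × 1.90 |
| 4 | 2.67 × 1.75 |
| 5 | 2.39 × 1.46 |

2

Target 5:3 ≈ 1.667.
1: 1.985 (Δ0.318)  2: 1.655 (Δ0.012)  3: 1.600 (Δ0.067)  4: 1.526 (Δ0.141)  5: 1.637 (Δ0.030)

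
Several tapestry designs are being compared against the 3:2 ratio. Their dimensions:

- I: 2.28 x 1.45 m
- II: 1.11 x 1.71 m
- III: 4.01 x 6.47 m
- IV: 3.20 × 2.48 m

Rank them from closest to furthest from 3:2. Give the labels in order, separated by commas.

I: 2.28/1.45 ≈ 1.572 → |1.572 − 1.500| = 0.072
II: 1.71/1.11 ≈ 1.541 → |1.541 − 1.500| = 0.041
III: 6.47/4.01 ≈ 1.613 → |1.613 − 1.500| = 0.113
IV: 3.20/2.48 ≈ 1.290 → |1.290 − 1.500| = 0.210

II, I, III, IV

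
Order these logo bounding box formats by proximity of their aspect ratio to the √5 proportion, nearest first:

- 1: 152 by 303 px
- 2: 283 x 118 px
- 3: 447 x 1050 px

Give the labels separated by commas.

1: 303/152 ≈ 1.993 → |1.993 − 2.236| = 0.243
2: 283/118 ≈ 2.398 → |2.398 − 2.236| = 0.162
3: 1050/447 ≈ 2.349 → |2.349 − 2.236| = 0.113

3, 2, 1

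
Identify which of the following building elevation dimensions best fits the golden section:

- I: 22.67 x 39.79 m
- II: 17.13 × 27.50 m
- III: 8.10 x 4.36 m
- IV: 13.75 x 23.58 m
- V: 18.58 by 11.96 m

II

Target golden ratio ≈ 1.618.
I: 1.755 (Δ0.137)  II: 1.605 (Δ0.013)  III: 1.858 (Δ0.240)  IV: 1.715 (Δ0.097)  V: 1.554 (Δ0.064)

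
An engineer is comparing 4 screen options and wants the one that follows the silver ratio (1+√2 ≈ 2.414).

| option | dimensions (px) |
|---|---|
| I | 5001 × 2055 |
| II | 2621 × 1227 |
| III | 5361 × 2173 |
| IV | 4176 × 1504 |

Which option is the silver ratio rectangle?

Ratios (long/short): I ≈ 2.434; II ≈ 2.136; III ≈ 2.467; IV ≈ 2.777.
silver ratio ≈ 2.414; option I is nearest (Δ 0.020).

I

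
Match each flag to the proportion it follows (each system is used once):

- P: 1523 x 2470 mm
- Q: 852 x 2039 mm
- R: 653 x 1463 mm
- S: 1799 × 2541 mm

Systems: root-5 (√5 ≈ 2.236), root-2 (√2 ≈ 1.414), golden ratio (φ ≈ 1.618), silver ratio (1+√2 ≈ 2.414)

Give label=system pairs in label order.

P=golden ratio, Q=silver ratio, R=root-5, S=root-2

Ratios: P ≈ 1.622; Q ≈ 2.393; R ≈ 2.240; S ≈ 1.412.
Targets: root-5 ≈ 2.236; root-2 ≈ 1.414; golden ratio ≈ 1.618; silver ratio ≈ 2.414.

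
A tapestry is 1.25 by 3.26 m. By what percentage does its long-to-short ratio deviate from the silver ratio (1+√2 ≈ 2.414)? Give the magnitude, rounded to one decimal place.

Ratio = 3.26 / 1.25 ≈ 2.6080.
Ideal silver ratio ≈ 2.4142. |2.6080 − 2.4142| / 2.4142 ≈ 8.03% → 8.0%.

8.0%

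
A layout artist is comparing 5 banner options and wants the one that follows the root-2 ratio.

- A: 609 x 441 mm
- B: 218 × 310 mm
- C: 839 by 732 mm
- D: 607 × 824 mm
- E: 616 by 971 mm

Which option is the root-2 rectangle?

Ratios (long/short): A ≈ 1.381; B ≈ 1.422; C ≈ 1.146; D ≈ 1.357; E ≈ 1.576.
root-2 ≈ 1.414; option B is nearest (Δ 0.008).

B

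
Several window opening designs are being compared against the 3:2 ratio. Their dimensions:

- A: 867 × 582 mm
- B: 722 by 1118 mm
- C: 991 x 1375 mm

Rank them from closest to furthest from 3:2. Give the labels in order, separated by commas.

A, B, C

A: 867/582 ≈ 1.490 → |1.490 − 1.500| = 0.010
B: 1118/722 ≈ 1.548 → |1.548 − 1.500| = 0.048
C: 1375/991 ≈ 1.387 → |1.387 − 1.500| = 0.113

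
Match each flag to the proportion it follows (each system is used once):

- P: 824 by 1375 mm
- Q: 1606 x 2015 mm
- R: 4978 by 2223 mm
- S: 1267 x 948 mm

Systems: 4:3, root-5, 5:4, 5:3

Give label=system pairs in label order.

P = 1375/824 ≈ 1.669 → 5:3 (1.667)
Q = 2015/1606 ≈ 1.255 → 5:4 (1.250)
R = 4978/2223 ≈ 2.239 → root-5 (2.236)
S = 1267/948 ≈ 1.336 → 4:3 (1.333)

P=5:3, Q=5:4, R=root-5, S=4:3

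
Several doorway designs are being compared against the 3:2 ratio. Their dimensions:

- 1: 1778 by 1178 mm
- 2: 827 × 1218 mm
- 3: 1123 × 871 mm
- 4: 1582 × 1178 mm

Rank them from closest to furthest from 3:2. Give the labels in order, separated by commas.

1, 2, 4, 3

1: 1778/1178 ≈ 1.509 → |1.509 − 1.500| = 0.009
2: 1218/827 ≈ 1.473 → |1.473 − 1.500| = 0.027
3: 1123/871 ≈ 1.289 → |1.289 − 1.500| = 0.211
4: 1582/1178 ≈ 1.343 → |1.343 − 1.500| = 0.157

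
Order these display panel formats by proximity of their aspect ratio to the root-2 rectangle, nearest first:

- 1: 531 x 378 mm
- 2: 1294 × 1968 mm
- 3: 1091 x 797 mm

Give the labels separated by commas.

1, 3, 2

1: 531/378 ≈ 1.405 → |1.405 − 1.414| = 0.009
2: 1968/1294 ≈ 1.521 → |1.521 − 1.414| = 0.107
3: 1091/797 ≈ 1.369 → |1.369 − 1.414| = 0.045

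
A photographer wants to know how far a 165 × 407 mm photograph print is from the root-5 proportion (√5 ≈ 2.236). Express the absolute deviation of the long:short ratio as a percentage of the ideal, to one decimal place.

10.3%

Ratio = 407 / 165 ≈ 2.4667.
Ideal root-5 ≈ 2.2361. |2.4667 − 2.2361| / 2.2361 ≈ 10.31% → 10.3%.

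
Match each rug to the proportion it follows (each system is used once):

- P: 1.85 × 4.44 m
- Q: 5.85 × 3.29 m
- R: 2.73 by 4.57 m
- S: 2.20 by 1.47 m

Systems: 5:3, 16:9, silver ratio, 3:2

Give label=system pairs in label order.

Ratios: P ≈ 2.400; Q ≈ 1.778; R ≈ 1.674; S ≈ 1.497.
Targets: 5:3 ≈ 1.667; 16:9 ≈ 1.778; silver ratio ≈ 2.414; 3:2 ≈ 1.500.

P=silver ratio, Q=16:9, R=5:3, S=3:2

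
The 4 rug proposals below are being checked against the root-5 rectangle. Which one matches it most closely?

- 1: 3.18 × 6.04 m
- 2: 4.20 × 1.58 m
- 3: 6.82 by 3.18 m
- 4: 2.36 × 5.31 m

Target root-5 ≈ 2.236.
1: 1.899 (Δ0.337)  2: 2.658 (Δ0.422)  3: 2.145 (Δ0.091)  4: 2.250 (Δ0.014)

4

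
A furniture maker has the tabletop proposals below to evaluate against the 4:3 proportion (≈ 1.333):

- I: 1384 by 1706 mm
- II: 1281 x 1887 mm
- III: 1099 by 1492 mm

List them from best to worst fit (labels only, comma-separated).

III, I, II

Ratios: I = 1706 / 1384 ≈ 1.233; II = 1887 / 1281 ≈ 1.473; III = 1492 / 1099 ≈ 1.358.
|Δ from 1.333|: I 0.100; II 0.140; III 0.025.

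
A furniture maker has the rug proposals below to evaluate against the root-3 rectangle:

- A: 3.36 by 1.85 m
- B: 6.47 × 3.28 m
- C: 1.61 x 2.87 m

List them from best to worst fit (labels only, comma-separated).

C, A, B

A: 3.36/1.85 ≈ 1.816 → |1.816 − 1.732| = 0.084
B: 6.47/3.28 ≈ 1.973 → |1.973 − 1.732| = 0.241
C: 2.87/1.61 ≈ 1.783 → |1.783 − 1.732| = 0.051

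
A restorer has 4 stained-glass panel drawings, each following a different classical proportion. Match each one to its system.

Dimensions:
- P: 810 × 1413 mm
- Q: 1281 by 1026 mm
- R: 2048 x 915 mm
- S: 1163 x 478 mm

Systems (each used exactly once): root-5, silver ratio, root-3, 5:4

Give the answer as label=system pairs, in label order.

Ratios: P ≈ 1.744; Q ≈ 1.249; R ≈ 2.238; S ≈ 2.433.
Targets: root-5 ≈ 2.236; silver ratio ≈ 2.414; root-3 ≈ 1.732; 5:4 ≈ 1.250.

P=root-3, Q=5:4, R=root-5, S=silver ratio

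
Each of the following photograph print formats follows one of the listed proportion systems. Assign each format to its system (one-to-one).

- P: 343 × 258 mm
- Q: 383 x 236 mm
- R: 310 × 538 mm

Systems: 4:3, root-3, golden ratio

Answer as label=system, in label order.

Ratios: P ≈ 1.329; Q ≈ 1.623; R ≈ 1.735.
Targets: 4:3 ≈ 1.333; root-3 ≈ 1.732; golden ratio ≈ 1.618.

P=4:3, Q=golden ratio, R=root-3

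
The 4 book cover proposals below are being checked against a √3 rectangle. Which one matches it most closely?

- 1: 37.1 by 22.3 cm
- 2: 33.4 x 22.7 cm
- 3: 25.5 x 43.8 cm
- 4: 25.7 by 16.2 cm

3

Ratios (long/short): 1 ≈ 1.664; 2 ≈ 1.471; 3 ≈ 1.718; 4 ≈ 1.586.
root-3 ≈ 1.732; option 3 is nearest (Δ 0.014).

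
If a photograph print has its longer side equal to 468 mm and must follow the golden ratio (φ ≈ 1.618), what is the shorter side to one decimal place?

golden ratio ≈ 1.61803.
Shorter side = 468 ÷ 1.61803 ≈ 289.241 → 289.2 mm.

289.2 mm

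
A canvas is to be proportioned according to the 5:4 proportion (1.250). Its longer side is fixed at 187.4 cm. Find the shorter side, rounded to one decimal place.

149.9 cm

5:4 = 1.25000.
Shorter side = 187.4 ÷ 1.25000 ≈ 149.920 → 149.9 cm.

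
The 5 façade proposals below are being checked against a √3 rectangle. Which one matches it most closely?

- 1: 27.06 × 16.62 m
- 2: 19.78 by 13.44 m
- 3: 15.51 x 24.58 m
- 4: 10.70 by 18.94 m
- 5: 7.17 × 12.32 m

Target root-3 ≈ 1.732.
1: 1.628 (Δ0.104)  2: 1.472 (Δ0.260)  3: 1.585 (Δ0.147)  4: 1.770 (Δ0.038)  5: 1.718 (Δ0.014)

5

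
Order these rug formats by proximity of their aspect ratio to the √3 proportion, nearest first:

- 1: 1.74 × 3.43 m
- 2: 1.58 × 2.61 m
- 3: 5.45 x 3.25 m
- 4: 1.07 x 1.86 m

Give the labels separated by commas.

Ratios: 1 = 3.43 / 1.74 ≈ 1.971; 2 = 2.61 / 1.58 ≈ 1.652; 3 = 5.45 / 3.25 ≈ 1.677; 4 = 1.86 / 1.07 ≈ 1.738.
|Δ from 1.732|: 1 0.239; 2 0.080; 3 0.055; 4 0.006.

4, 3, 2, 1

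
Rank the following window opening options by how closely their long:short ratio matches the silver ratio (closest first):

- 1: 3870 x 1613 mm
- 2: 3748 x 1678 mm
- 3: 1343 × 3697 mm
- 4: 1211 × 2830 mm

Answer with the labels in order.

Ratios: 1 = 3870 / 1613 ≈ 2.399; 2 = 3748 / 1678 ≈ 2.234; 3 = 3697 / 1343 ≈ 2.753; 4 = 2830 / 1211 ≈ 2.337.
|Δ from 2.414|: 1 0.015; 2 0.180; 3 0.339; 4 0.077.

1, 4, 2, 3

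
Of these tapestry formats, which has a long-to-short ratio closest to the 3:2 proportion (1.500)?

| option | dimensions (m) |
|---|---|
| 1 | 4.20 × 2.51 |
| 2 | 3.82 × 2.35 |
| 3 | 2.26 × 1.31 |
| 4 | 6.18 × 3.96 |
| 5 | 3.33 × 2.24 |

5

Target 3:2 ≈ 1.500.
1: 1.673 (Δ0.173)  2: 1.626 (Δ0.126)  3: 1.725 (Δ0.225)  4: 1.561 (Δ0.061)  5: 1.487 (Δ0.013)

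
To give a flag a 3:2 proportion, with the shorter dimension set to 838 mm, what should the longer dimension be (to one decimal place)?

1257.0 mm

3:2 = 1.50000.
Longer side = 838 × 1.50000 ≈ 1257.000 → 1257.0 mm.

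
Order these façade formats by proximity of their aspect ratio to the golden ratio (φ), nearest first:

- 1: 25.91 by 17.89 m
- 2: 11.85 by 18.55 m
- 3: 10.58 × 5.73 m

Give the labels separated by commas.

2, 1, 3

1: 25.91/17.89 ≈ 1.448 → |1.448 − 1.618| = 0.170
2: 18.55/11.85 ≈ 1.565 → |1.565 − 1.618| = 0.053
3: 10.58/5.73 ≈ 1.846 → |1.846 − 1.618| = 0.228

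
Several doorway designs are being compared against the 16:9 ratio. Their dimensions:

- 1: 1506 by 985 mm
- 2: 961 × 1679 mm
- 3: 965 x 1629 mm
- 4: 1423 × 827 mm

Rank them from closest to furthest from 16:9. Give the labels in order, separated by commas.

2, 4, 3, 1

1: 1506/985 ≈ 1.529 → |1.529 − 1.778| = 0.249
2: 1679/961 ≈ 1.747 → |1.747 − 1.778| = 0.031
3: 1629/965 ≈ 1.688 → |1.688 − 1.778| = 0.090
4: 1423/827 ≈ 1.721 → |1.721 − 1.778| = 0.057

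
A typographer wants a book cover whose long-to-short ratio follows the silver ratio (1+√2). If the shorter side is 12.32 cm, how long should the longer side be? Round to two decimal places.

29.74 cm

silver ratio ≈ 2.41421.
Longer side = 12.32 × 2.41421 ≈ 29.7431 → 29.74 cm.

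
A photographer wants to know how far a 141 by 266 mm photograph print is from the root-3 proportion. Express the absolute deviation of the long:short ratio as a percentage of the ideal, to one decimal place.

8.9%

Ratio = 266 / 141 ≈ 1.8865.
Ideal root-3 ≈ 1.7321. |1.8865 − 1.7321| / 1.7321 ≈ 8.91% → 8.9%.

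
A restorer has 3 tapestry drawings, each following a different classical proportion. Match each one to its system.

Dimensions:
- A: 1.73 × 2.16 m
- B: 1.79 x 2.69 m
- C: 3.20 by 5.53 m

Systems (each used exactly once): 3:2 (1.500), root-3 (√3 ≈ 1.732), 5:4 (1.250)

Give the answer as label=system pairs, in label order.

A = 2.16/1.73 ≈ 1.249 → 5:4 (1.250)
B = 2.69/1.79 ≈ 1.503 → 3:2 (1.500)
C = 5.53/3.20 ≈ 1.728 → root-3 (1.732)

A=5:4, B=3:2, C=root-3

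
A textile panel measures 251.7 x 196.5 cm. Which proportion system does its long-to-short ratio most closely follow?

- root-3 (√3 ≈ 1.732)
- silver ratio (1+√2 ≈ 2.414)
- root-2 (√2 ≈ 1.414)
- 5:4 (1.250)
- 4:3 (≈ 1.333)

Ratio = 251.7 / 196.5 ≈ 1.281.
Distances: root-3 1.732 (Δ 0.451); silver ratio 2.414 (Δ 1.133); root-2 1.414 (Δ 0.133); 5:4 1.250 (Δ 0.031); 4:3 1.333 (Δ 0.052).

5:4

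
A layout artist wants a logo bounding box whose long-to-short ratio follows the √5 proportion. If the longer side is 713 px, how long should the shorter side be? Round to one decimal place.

318.9 px

root-5 ≈ 2.23607.
Shorter side = 713 ÷ 2.23607 ≈ 318.863 → 318.9 px.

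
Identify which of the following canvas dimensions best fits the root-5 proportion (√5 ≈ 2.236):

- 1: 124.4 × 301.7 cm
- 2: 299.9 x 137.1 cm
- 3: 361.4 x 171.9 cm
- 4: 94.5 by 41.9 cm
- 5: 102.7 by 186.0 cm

Ratios (long/short): 1 ≈ 2.425; 2 ≈ 2.187; 3 ≈ 2.102; 4 ≈ 2.255; 5 ≈ 1.811.
root-5 ≈ 2.236; option 4 is nearest (Δ 0.019).

4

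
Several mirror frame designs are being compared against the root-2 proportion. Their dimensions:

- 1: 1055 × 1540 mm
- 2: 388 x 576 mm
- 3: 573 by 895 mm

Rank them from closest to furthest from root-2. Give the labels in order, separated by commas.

1, 2, 3

1: 1540/1055 ≈ 1.460 → |1.460 − 1.414| = 0.046
2: 576/388 ≈ 1.485 → |1.485 − 1.414| = 0.071
3: 895/573 ≈ 1.562 → |1.562 − 1.414| = 0.148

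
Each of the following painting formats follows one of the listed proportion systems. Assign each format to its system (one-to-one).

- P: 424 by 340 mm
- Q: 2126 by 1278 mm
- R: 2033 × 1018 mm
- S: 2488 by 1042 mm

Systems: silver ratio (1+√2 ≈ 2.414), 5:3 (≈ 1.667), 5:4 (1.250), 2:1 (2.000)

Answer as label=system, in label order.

P=5:4, Q=5:3, R=2:1, S=silver ratio

Ratios: P ≈ 1.247; Q ≈ 1.664; R ≈ 1.997; S ≈ 2.388.
Targets: silver ratio ≈ 2.414; 5:3 ≈ 1.667; 5:4 ≈ 1.250; 2:1 ≈ 2.000.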